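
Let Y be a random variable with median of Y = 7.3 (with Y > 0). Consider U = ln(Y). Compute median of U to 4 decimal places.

median of U = 1.9879

ln(Y) is monotone on this domain, so median of U = ln(7.3) ≈ 1.9879.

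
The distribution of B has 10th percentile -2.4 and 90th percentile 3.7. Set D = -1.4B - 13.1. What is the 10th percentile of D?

10th percentile of D = -18.28

Since a = -1.4 < 0 the transformation is decreasing, reversing order: the 10th percentile of D corresponds to the 90th percentile of B.
So P_{10}(D) = a·P_{90}(B) + b = (-1.4)·3.7 + (-13.1) = -18.28.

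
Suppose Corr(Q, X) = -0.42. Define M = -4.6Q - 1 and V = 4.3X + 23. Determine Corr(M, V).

Linear rescalings preserve |correlation|; the slopes -4.6 and 4.3 have opposite signs, so the correlation flips sign: Corr(M, V) = −Corr(Q, X) = 0.42.

Corr(M, V) = 0.42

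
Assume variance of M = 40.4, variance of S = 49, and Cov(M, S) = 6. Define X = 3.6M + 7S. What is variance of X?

variance of X = 3226.984

variance of X = a²·variance of M + b²·variance of S + 2ab·Cov(M, S) with a = 3.6, b = 7.
= 3.6²·40.4 + 7²·49 + 2·3.6·7·6
= 523.584 + 2401 + 302.4 = 3226.984.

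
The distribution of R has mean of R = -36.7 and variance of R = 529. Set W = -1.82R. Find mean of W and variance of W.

W = -1.82R is linear with a = -1.82, b = 0.
mean of W = a·mean of R + b = (-1.82)·(-36.7) = 66.794.
variance of W = a²·variance of R = (-1.82)²·529 = 1752.2596.

mean of W = 66.794, variance of W = 1752.2596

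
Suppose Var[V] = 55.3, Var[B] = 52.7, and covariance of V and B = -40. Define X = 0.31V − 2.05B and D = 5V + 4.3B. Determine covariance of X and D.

covariance of X and D = -22.1555

By bilinearity, covariance of X and D = ac·Var[V] + bd·Var[B] + (ad+bc)·covariance of V and B, with a=0.31, b=-2.05, c=5, d=4.3.
ac·Var[V] = 0.31·5·55.3 = 85.715
bd·Var[B] = (-2.05)·4.3·52.7 = -464.5505
(ad+bc)·covariance of V and B = (-8.917)·(-40) = 356.68
covariance of X and D = 85.715 + (-464.5505) + 356.68 = -22.1555.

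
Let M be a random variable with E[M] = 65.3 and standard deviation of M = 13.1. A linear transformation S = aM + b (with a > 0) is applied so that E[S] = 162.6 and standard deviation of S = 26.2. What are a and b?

standard deviation of S = a·standard deviation of M (a > 0), so a = 26.2/13.1 = 2.
E[S] = a·E[M] + b, so b = 162.6 − 2·65.3 = 32.

a = 2, b = 32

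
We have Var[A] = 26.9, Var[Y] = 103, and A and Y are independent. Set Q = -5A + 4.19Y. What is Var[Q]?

Var[Q] = a²·Var[A] + b²·Var[Y] + 2ab·covariance of A and Y with a = -5, b = 4.19.
Independence gives covariance of A and Y = 0.
= (-5)²·26.9 + 4.19²·103 + 2·(-5)·4.19·0
= 672.5 + 1808.2783 + 0 = 2480.7783.

Var[Q] = 2480.7783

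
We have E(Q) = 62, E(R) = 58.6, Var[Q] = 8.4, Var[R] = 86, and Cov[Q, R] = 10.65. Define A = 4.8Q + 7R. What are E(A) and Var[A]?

E(A) = 707.8, Var[A] = 5123.216

E(A) = 4.8·E(Q) + 7·E(R) = 4.8·62 + 7·58.6 = 707.8.
Var[A] = a²·Var[Q] + b²·Var[R] + 2ab·Cov[Q, R] with a = 4.8, b = 7.
= 4.8²·8.4 + 7²·86 + 2·4.8·7·10.65
= 193.536 + 4214 + 715.68 = 5123.216.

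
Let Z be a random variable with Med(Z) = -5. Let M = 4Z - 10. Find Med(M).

Med(M) = -30

A linear map preserves order up to sign, so Med(M) = a·Med(Z) + b = 4·(-5) + (-10) = -30.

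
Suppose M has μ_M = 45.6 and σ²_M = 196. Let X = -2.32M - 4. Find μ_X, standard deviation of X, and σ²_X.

X = -2.32M - 4 is linear with a = -2.32, b = -4.
μ_X = a·μ_M + b = (-2.32)·45.6 + (-4) = -109.792.
standard deviation of M = √196 = 14.
standard deviation of X = |a|·standard deviation of M = |-2.32|·14 = 32.48.
σ²_X = a²·σ²_M = (-2.32)²·196 = 1054.9504 (the additive constant -4 does not affect variance).

μ_X = -109.792, standard deviation of X = 32.48, σ²_X = 1054.9504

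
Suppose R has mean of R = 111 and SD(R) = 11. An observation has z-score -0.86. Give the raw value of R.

R = 101.54

R = mean of R + z·SD(R) = 111 + (-0.86)·11 = 101.54.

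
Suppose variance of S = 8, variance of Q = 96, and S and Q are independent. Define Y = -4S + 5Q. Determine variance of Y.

variance of Y = a²·variance of S + b²·variance of Q + 2ab·Cov(S, Q) with a = -4, b = 5.
Independence gives Cov(S, Q) = 0.
= (-4)²·8 + 5²·96 + 2·(-4)·5·0
= 128 + 2400 + 0 = 2528.

variance of Y = 2528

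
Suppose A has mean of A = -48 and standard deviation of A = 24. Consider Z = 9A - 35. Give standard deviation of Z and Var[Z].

Z = 9A - 35 is linear with a = 9, b = -35.
standard deviation of Z = |a|·standard deviation of A = |9|·24 = 216.
Var[A] = 24² = 576.
Var[Z] = a²·Var[A] = 9²·576 = 46656 (the additive constant -35 does not affect variance).

standard deviation of Z = 216, Var[Z] = 46656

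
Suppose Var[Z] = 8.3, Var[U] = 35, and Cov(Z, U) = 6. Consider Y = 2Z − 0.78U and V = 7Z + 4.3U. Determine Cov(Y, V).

Cov(Y, V) = 17.65

By bilinearity, Cov(Y, V) = ac·Var[Z] + bd·Var[U] + (ad+bc)·Cov(Z, U), with a=2, b=-0.78, c=7, d=4.3.
ac·Var[Z] = 2·7·8.3 = 116.2
bd·Var[U] = (-0.78)·4.3·35 = -117.39
(ad+bc)·Cov(Z, U) = (3.14)·6 = 18.84
Cov(Y, V) = 116.2 + (-117.39) + 18.84 = 17.65.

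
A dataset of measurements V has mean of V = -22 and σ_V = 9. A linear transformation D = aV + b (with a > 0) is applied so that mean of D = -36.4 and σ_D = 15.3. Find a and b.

σ_D = a·σ_V (a > 0), so a = 15.3/9 = 1.7.
mean of D = a·mean of V + b, so b = -36.4 − 1.7·(-22) = 1.

a = 1.7, b = 1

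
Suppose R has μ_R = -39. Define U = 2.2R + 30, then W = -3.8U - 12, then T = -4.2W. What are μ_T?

μ_T = -840.168

μ_U = 2.2·(-39) + 30 = -55.8.
μ_W = (-3.8)·(-55.8) + (-12) = 200.04.
μ_T = (-4.2)·200.04 = -840.168.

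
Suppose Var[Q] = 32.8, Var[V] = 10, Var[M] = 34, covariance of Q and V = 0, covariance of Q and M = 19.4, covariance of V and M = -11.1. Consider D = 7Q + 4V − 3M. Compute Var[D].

Var[D] = a²·Var[Q] + b²·Var[V] + c²·Var[M] + 2ab·covariance of Q and V + 2ac·covariance of Q and M + 2bc·covariance of V and M, with a = 7, b = 4, c = -3.
= 1607.2 + 160 + 306 + 0 + (-814.8) + 266.4
= 1524.8.

Var[D] = 1524.8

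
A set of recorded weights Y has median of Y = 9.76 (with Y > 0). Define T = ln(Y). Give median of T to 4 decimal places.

ln(Y) is monotone on this domain, so median of T = ln(9.76) ≈ 2.2783.

median of T = 2.2783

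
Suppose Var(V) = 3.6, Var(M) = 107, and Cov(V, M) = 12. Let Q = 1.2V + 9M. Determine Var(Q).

Var(Q) = 8931.384

Var(Q) = a²·Var(V) + b²·Var(M) + 2ab·Cov(V, M) with a = 1.2, b = 9.
= 1.2²·3.6 + 9²·107 + 2·1.2·9·12
= 5.184 + 8667 + 259.2 = 8931.384.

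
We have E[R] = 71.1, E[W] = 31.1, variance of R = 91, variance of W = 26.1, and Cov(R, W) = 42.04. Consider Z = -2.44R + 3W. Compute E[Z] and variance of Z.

E[Z] = (-2.44)·E[R] + 3·E[W] = (-2.44)·71.1 + 3·31.1 = -80.184.
variance of Z = a²·variance of R + b²·variance of W + 2ab·Cov(R, W) with a = -2.44, b = 3.
= (-2.44)²·91 + 3²·26.1 + 2·(-2.44)·3·42.04
= 541.7776 + 234.9 + (-615.4656) = 161.212.

E[Z] = -80.184, variance of Z = 161.212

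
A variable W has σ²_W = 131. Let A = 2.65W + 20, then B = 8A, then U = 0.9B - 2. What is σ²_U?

σ²_U = 47690.0784

σ²_A = 2.65²·131 = 919.9475.
σ²_B = 8²·919.9475 = 58876.64.
σ²_U = 0.9²·58876.64 = 47690.0784.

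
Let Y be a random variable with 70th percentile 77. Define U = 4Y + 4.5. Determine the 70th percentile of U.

70th percentile of U = 312.5

Since a = 4 > 0 the transformation is increasing, so the 70th percentile of U = a·(P_{70} of Y) + b = 4·77 + 4.5 = 312.5.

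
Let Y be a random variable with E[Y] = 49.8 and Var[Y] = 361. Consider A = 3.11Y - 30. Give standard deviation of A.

A = 3.11Y - 30 is linear with a = 3.11, b = -30.
standard deviation of Y = √361 = 19.
standard deviation of A = |a|·standard deviation of Y = |3.11|·19 = 59.09.

standard deviation of A = 59.09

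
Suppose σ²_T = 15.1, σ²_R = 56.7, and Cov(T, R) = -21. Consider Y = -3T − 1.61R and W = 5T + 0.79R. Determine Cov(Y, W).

Cov(Y, W) = -79.79673

By bilinearity, Cov(Y, W) = ac·σ²_T + bd·σ²_R + (ad+bc)·Cov(T, R), with a=-3, b=-1.61, c=5, d=0.79.
ac·σ²_T = (-3)·5·15.1 = -226.5
bd·σ²_R = (-1.61)·0.79·56.7 = -72.11673
(ad+bc)·Cov(T, R) = (-10.42)·(-21) = 218.82
Cov(Y, W) = -226.5 + (-72.11673) + 218.82 = -79.79673.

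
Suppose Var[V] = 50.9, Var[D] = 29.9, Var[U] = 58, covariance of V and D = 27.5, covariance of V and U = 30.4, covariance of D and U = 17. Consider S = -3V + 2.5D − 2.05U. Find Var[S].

Var[S] = 675.89

Var[S] = a²·Var[V] + b²·Var[D] + c²·Var[U] + 2ab·covariance of V and D + 2ac·covariance of V and U + 2bc·covariance of D and U, with a = -3, b = 2.5, c = -2.05.
= 458.1 + 186.875 + 243.745 + (-412.5) + 373.92 + (-174.25)
= 675.89.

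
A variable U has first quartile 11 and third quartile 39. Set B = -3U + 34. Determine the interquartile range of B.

IQR of U = Q3 − Q1 = 39 − 11 = 28.
Under B = aU + b, IQR(B) = |a|·IQR(U) = |-3|·28 = 84 (shifts cancel; spread scales by |a|).

IQR(B) = 84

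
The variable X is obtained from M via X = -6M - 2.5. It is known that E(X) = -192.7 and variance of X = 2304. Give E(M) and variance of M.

E(M) = 31.7, variance of M = 64

From X = -6M - 2.5: E(X) = a·E(M) + b, so E(M) = (E(X) − b)/a = (-192.7 − (-2.5))/(-6) = 31.7.
variance of X = a²·variance of M, so variance of M = 2304/(-6)² = 64.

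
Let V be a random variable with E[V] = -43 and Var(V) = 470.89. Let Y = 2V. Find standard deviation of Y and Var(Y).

Y = 2V is linear with a = 2, b = 0.
standard deviation of V = √470.89 = 21.7.
standard deviation of Y = |a|·standard deviation of V = |2|·21.7 = 43.4.
Var(Y) = a²·Var(V) = 2²·470.89 = 1883.56.

standard deviation of Y = 43.4, Var(Y) = 1883.56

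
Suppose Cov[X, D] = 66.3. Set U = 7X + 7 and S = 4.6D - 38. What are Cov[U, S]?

Cov[U, S] = 2134.86

Cov[U, S] = a·c·Cov[X, D] = 7·4.6·66.3 = 2134.86. Additive constants drop out.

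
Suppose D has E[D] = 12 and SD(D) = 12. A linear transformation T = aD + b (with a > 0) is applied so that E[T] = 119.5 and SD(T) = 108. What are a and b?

a = 9, b = 11.5

SD(T) = a·SD(D) (a > 0), so a = 108/12 = 9.
E[T] = a·E[D] + b, so b = 119.5 − 9·12 = 11.5.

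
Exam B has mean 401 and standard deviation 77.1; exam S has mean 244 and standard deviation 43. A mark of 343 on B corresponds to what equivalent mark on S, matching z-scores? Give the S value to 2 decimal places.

S = 211.65

z = (343 − 401)/77.1 ≈ -0.7523.
S = 244 + z·43 = 244 + (343 − 401)·43/77.1 ≈ 211.65.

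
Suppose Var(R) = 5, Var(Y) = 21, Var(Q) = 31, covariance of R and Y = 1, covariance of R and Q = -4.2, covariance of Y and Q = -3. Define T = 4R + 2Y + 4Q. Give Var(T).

Var(T) = a²·Var(R) + b²·Var(Y) + c²·Var(Q) + 2ab·covariance of R and Y + 2ac·covariance of R and Q + 2bc·covariance of Y and Q, with a = 4, b = 2, c = 4.
= 80 + 84 + 496 + 16 + (-134.4) + (-48)
= 493.6.

Var(T) = 493.6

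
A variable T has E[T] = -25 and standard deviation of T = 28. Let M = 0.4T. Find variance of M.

variance of M = 125.44

M = 0.4T is linear with a = 0.4, b = 0.
variance of T = 28² = 784.
variance of M = a²·variance of T = 0.4²·784 = 125.44.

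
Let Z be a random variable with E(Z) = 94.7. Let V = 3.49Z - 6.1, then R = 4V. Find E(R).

E(V) = 3.49·94.7 + (-6.1) = 324.403.
E(R) = 4·324.403 = 1297.612.

E(R) = 1297.612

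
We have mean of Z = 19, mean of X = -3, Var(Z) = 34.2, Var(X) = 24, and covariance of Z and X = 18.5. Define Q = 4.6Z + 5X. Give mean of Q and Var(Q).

mean of Q = 4.6·mean of Z + 5·mean of X = 4.6·19 + 5·(-3) = 72.4.
Var(Q) = a²·Var(Z) + b²·Var(X) + 2ab·covariance of Z and X with a = 4.6, b = 5.
= 4.6²·34.2 + 5²·24 + 2·4.6·5·18.5
= 723.672 + 600 + 851 = 2174.672.

mean of Q = 72.4, Var(Q) = 2174.672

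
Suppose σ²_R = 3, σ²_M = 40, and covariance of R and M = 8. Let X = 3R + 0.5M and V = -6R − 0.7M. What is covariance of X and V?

By bilinearity, covariance of X and V = ac·σ²_R + bd·σ²_M + (ad+bc)·covariance of R and M, with a=3, b=0.5, c=-6, d=-0.7.
ac·σ²_R = 3·(-6)·3 = -54
bd·σ²_M = 0.5·(-0.7)·40 = -14
(ad+bc)·covariance of R and M = (-5.1)·8 = -40.8
covariance of X and V = -54 + (-14) + (-40.8) = -108.8.

covariance of X and V = -108.8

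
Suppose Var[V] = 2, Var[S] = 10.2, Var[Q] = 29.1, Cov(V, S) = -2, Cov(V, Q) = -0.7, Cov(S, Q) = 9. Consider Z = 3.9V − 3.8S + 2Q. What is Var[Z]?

Var[Z] = 205.668

Var[Z] = a²·Var[V] + b²·Var[S] + c²·Var[Q] + 2ab·Cov(V, S) + 2ac·Cov(V, Q) + 2bc·Cov(S, Q), with a = 3.9, b = -3.8, c = 2.
= 30.42 + 147.288 + 116.4 + 59.28 + (-10.92) + (-136.8)
= 205.668.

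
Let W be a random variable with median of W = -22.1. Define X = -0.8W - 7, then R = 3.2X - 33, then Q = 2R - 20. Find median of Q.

median of X = (-0.8)·(-22.1) + (-7) = 10.68.
median of R = 3.2·10.68 + (-33) = 1.176.
median of Q = 2·1.176 + (-20) = -17.648.

median of Q = -17.648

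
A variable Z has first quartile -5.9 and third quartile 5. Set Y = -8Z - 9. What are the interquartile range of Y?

IQR(Y) = 87.2

IQR of Z = Q3 − Q1 = 5 − (-5.9) = 10.9.
Under Y = aZ + b, IQR(Y) = |a|·IQR(Z) = |-8|·10.9 = 87.2 (shifts cancel; spread scales by |a|).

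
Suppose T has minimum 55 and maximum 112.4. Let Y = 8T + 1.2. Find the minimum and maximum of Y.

a = 8 > 0, so min(Y) = a·min(T)+b = 8·55 + 1.2 = 441.2 and max(Y) = 8·112.4 + 1.2 = 900.4.

min(Y) = 441.2, max(Y) = 900.4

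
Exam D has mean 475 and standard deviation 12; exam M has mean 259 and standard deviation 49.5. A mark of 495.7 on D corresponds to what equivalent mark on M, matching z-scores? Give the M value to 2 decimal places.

M = 344.39

z = (495.7 − 475)/12 = 1.725.
M = 259 + z·49.5 = 259 + (495.7 − 475)·49.5/12 ≈ 344.39.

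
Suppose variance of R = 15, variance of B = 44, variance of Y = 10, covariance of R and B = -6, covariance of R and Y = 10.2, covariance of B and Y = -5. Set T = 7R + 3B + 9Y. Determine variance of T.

variance of T = a²·variance of R + b²·variance of B + c²·variance of Y + 2ab·covariance of R and B + 2ac·covariance of R and Y + 2bc·covariance of B and Y, with a = 7, b = 3, c = 9.
= 735 + 396 + 810 + (-252) + 1285.2 + (-270)
= 2704.2.

variance of T = 2704.2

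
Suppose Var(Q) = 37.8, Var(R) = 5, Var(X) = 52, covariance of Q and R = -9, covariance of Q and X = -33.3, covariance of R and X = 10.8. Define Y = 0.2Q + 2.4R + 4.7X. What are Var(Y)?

Var(Y) = 1351.396

Var(Y) = a²·Var(Q) + b²·Var(R) + c²·Var(X) + 2ab·covariance of Q and R + 2ac·covariance of Q and X + 2bc·covariance of R and X, with a = 0.2, b = 2.4, c = 4.7.
= 1.512 + 28.8 + 1148.68 + (-8.64) + (-62.604) + 243.648
= 1351.396.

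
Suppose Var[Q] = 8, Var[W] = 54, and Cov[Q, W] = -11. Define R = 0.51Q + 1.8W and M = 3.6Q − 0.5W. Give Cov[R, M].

Cov[R, M] = -102.387

By bilinearity, Cov[R, M] = ac·Var[Q] + bd·Var[W] + (ad+bc)·Cov[Q, W], with a=0.51, b=1.8, c=3.6, d=-0.5.
ac·Var[Q] = 0.51·3.6·8 = 14.688
bd·Var[W] = 1.8·(-0.5)·54 = -48.6
(ad+bc)·Cov[Q, W] = (6.225)·(-11) = -68.475
Cov[R, M] = 14.688 + (-48.6) + (-68.475) = -102.387.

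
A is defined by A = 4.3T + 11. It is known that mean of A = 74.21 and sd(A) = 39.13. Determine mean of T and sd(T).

mean of T = 14.7, sd(T) = 9.1

From A = 4.3T + 11: mean of A = a·mean of T + b, so mean of T = (mean of A − b)/a = (74.21 − 11)/4.3 = 14.7.
sd(A) = |a|·sd(T), so sd(T) = 39.13/|4.3| = 9.1.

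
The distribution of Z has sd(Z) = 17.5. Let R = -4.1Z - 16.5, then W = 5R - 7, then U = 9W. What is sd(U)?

sd(U) = 3228.75

sd(R) = |-4.1|·17.5 = 71.75.
sd(W) = |5|·71.75 = 358.75.
sd(U) = |9|·358.75 = 3228.75.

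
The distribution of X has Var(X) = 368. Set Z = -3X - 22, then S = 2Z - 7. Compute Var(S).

Var(Z) = (-3)²·368 = 3312.
Var(S) = 2²·3312 = 13248.

Var(S) = 13248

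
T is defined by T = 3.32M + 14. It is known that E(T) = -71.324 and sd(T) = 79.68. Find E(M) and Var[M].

E(M) = -25.7, Var[M] = 576

From T = 3.32M + 14: E(T) = a·E(M) + b, so E(M) = (E(T) − b)/a = (-71.324 − 14)/3.32 = -25.7.
Var[T] = 79.68² = 6348.9024.
Var[T] = a²·Var[M], so Var[M] = 6348.9024/3.32² = 576.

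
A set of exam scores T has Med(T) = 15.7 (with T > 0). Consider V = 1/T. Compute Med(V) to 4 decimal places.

Med(V) = 0.0637

1/T is monotone on this domain, so Med(V) = 1/(15.7) ≈ 0.0637.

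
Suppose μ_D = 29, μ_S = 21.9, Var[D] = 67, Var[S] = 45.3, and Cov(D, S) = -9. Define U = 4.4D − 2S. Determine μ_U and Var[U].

μ_U = 83.8, Var[U] = 1636.72

μ_U = 4.4·μ_D + (-2)·μ_S = 4.4·29 + (-2)·21.9 = 83.8.
Var[U] = a²·Var[D] + b²·Var[S] + 2ab·Cov(D, S) with a = 4.4, b = -2.
= 4.4²·67 + (-2)²·45.3 + 2·4.4·(-2)·(-9)
= 1297.12 + 181.2 + 158.4 = 1636.72.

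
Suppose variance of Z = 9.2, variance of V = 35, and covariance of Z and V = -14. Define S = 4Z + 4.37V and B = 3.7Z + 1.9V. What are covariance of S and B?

By bilinearity, covariance of S and B = ac·variance of Z + bd·variance of V + (ad+bc)·covariance of Z and V, with a=4, b=4.37, c=3.7, d=1.9.
ac·variance of Z = 4·3.7·9.2 = 136.16
bd·variance of V = 4.37·1.9·35 = 290.605
(ad+bc)·covariance of Z and V = (23.769)·(-14) = -332.766
covariance of S and B = 136.16 + 290.605 + (-332.766) = 93.999.

covariance of S and B = 93.999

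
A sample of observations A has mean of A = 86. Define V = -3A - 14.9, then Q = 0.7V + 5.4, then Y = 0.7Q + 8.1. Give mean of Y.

mean of Y = -121.841

mean of V = (-3)·86 + (-14.9) = -272.9.
mean of Q = 0.7·(-272.9) + 5.4 = -185.63.
mean of Y = 0.7·(-185.63) + 8.1 = -121.841.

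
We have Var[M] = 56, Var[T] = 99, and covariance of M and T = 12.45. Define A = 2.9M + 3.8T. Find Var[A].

Var[A] = a²·Var[M] + b²·Var[T] + 2ab·covariance of M and T with a = 2.9, b = 3.8.
= 2.9²·56 + 3.8²·99 + 2·2.9·3.8·12.45
= 470.96 + 1429.56 + 274.398 = 2174.918.

Var[A] = 2174.918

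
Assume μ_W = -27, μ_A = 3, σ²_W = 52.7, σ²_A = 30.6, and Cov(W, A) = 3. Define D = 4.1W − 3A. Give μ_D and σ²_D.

μ_D = -119.7, σ²_D = 1087.487

μ_D = 4.1·μ_W + (-3)·μ_A = 4.1·(-27) + (-3)·3 = -119.7.
σ²_D = a²·σ²_W + b²·σ²_A + 2ab·Cov(W, A) with a = 4.1, b = -3.
= 4.1²·52.7 + (-3)²·30.6 + 2·4.1·(-3)·3
= 885.887 + 275.4 + (-73.8) = 1087.487.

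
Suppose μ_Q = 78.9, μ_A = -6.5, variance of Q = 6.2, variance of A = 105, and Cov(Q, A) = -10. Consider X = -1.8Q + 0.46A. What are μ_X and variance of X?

μ_X = (-1.8)·μ_Q + 0.46·μ_A = (-1.8)·78.9 + 0.46·(-6.5) = -145.01.
variance of X = a²·variance of Q + b²·variance of A + 2ab·Cov(Q, A) with a = -1.8, b = 0.46.
= (-1.8)²·6.2 + 0.46²·105 + 2·(-1.8)·0.46·(-10)
= 20.088 + 22.218 + 16.56 = 58.866.

μ_X = -145.01, variance of X = 58.866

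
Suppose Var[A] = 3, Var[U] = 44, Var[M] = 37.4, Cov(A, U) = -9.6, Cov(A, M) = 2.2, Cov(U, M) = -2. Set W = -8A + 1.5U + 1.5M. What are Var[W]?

Var[W] = 543.75

Var[W] = a²·Var[A] + b²·Var[U] + c²·Var[M] + 2ab·Cov(A, U) + 2ac·Cov(A, M) + 2bc·Cov(U, M), with a = -8, b = 1.5, c = 1.5.
= 192 + 99 + 84.15 + 230.4 + (-52.8) + (-9)
= 543.75.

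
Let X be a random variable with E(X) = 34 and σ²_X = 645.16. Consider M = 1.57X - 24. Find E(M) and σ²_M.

E(M) = 29.38, σ²_M = 1590.254884

M = 1.57X - 24 is linear with a = 1.57, b = -24.
E(M) = a·E(X) + b = 1.57·34 + (-24) = 29.38.
σ²_M = a²·σ²_X = 1.57²·645.16 = 1590.254884 (the additive constant -24 does not affect variance).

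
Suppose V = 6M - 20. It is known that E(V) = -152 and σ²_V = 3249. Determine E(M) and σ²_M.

From V = 6M - 20: E(V) = a·E(M) + b, so E(M) = (E(V) − b)/a = (-152 − (-20))/6 = -22.
σ²_V = a²·σ²_M, so σ²_M = 3249/6² = 90.25.

E(M) = -22, σ²_M = 90.25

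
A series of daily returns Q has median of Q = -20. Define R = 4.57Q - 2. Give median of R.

A linear map preserves order up to sign, so median of R = a·median of Q + b = 4.57·(-20) + (-2) = -93.4.

median of R = -93.4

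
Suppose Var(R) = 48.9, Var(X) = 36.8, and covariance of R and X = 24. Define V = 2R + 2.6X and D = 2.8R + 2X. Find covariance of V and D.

covariance of V and D = 735.92

By bilinearity, covariance of V and D = ac·Var(R) + bd·Var(X) + (ad+bc)·covariance of R and X, with a=2, b=2.6, c=2.8, d=2.
ac·Var(R) = 2·2.8·48.9 = 273.84
bd·Var(X) = 2.6·2·36.8 = 191.36
(ad+bc)·covariance of R and X = (11.28)·24 = 270.72
covariance of V and D = 273.84 + 191.36 + 270.72 = 735.92.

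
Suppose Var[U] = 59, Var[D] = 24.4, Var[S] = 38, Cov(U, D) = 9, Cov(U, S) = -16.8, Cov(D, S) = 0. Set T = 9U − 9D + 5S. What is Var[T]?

Var[T] = 4735.4

Var[T] = a²·Var[U] + b²·Var[D] + c²·Var[S] + 2ab·Cov(U, D) + 2ac·Cov(U, S) + 2bc·Cov(D, S), with a = 9, b = -9, c = 5.
= 4779 + 1976.4 + 950 + (-1458) + (-1512) + 0
= 4735.4.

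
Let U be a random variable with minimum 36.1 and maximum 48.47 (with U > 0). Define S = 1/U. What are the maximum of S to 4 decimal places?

1/U is decreasing on this domain, so max(S) comes from min(U) = 36.1: max(S) = 1/(36.1) ≈ 0.0277.

max(S) = 0.0277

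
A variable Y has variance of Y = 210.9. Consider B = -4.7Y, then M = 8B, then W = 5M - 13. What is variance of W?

variance of W = 7454049.6

variance of B = (-4.7)²·210.9 = 4658.781.
variance of M = 8²·4658.781 = 298161.984.
variance of W = 5²·298161.984 = 7454049.6.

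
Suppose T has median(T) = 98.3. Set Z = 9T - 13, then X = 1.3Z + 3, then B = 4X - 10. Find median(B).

median(B) = 4534.84

median(Z) = 9·98.3 + (-13) = 871.7.
median(X) = 1.3·871.7 + 3 = 1136.21.
median(B) = 4·1136.21 + (-10) = 4534.84.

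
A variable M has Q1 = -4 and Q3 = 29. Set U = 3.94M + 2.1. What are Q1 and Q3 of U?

Q1(U) = -13.66, Q3(U) = 116.36

a = 3.94 > 0: Q1(U) = a·Q1(M)+b = -13.66, Q3(U) = a·Q3(M)+b = 116.36.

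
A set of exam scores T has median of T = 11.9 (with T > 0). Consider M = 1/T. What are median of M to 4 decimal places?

1/T is monotone on this domain, so median of M = 1/(11.9) ≈ 0.084.

median of M = 0.084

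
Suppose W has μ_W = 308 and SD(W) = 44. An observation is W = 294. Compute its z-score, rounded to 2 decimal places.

z = -0.32

z = (W − μ_W) / SD(W) = (294 − 308) / 44 ≈ -0.32.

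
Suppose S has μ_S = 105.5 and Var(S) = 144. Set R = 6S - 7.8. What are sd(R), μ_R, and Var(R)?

R = 6S - 7.8 is linear with a = 6, b = -7.8.
sd(S) = √144 = 12.
sd(R) = |a|·sd(S) = |6|·12 = 72.
μ_R = a·μ_S + b = 6·105.5 + (-7.8) = 625.2.
Var(R) = a²·Var(S) = 6²·144 = 5184 (the additive constant -7.8 does not affect variance).

sd(R) = 72, μ_R = 625.2, Var(R) = 5184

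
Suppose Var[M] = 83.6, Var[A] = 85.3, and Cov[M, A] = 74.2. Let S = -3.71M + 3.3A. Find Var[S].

Var[S] = 262.73456

Var[S] = a²·Var[M] + b²·Var[A] + 2ab·Cov[M, A] with a = -3.71, b = 3.3.
= (-3.71)²·83.6 + 3.3²·85.3 + 2·(-3.71)·3.3·74.2
= 1150.67876 + 928.917 + (-1816.8612) = 262.73456.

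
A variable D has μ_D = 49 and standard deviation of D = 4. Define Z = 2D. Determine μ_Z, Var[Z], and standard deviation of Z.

Z = 2D is linear with a = 2, b = 0.
μ_Z = a·μ_D + b = 2·49 = 98.
Var[D] = 4² = 16.
Var[Z] = a²·Var[D] = 2²·16 = 64.
standard deviation of Z = |a|·standard deviation of D = |2|·4 = 8.

μ_Z = 98, Var[Z] = 64, standard deviation of Z = 8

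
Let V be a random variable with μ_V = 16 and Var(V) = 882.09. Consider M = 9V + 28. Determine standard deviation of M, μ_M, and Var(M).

standard deviation of M = 267.3, μ_M = 172, Var(M) = 71449.29

M = 9V + 28 is linear with a = 9, b = 28.
standard deviation of V = √882.09 = 29.7.
standard deviation of M = |a|·standard deviation of V = |9|·29.7 = 267.3.
μ_M = a·μ_V + b = 9·16 + 28 = 172.
Var(M) = a²·Var(V) = 9²·882.09 = 71449.29 (the additive constant 28 does not affect variance).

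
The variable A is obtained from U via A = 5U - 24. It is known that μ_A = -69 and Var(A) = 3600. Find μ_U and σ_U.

μ_U = -9, σ_U = 12

From A = 5U - 24: μ_A = a·μ_U + b, so μ_U = (μ_A − b)/a = (-69 − (-24))/5 = -9.
σ_A = √3600 = 60.
σ_A = |a|·σ_U, so σ_U = 60/|5| = 12.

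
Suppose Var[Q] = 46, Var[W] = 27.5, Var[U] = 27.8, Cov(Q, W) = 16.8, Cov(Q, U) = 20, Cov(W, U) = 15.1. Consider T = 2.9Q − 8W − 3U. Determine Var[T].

Var[T] = a²·Var[Q] + b²·Var[W] + c²·Var[U] + 2ab·Cov(Q, W) + 2ac·Cov(Q, U) + 2bc·Cov(W, U), with a = 2.9, b = -8, c = -3.
= 386.86 + 1760 + 250.2 + (-779.52) + (-348) + 724.8
= 1994.34.

Var[T] = 1994.34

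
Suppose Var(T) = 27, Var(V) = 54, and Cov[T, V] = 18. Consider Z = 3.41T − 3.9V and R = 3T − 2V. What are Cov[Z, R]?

Cov[Z, R] = 364.05

By bilinearity, Cov[Z, R] = ac·Var(T) + bd·Var(V) + (ad+bc)·Cov[T, V], with a=3.41, b=-3.9, c=3, d=-2.
ac·Var(T) = 3.41·3·27 = 276.21
bd·Var(V) = (-3.9)·(-2)·54 = 421.2
(ad+bc)·Cov[T, V] = (-18.52)·18 = -333.36
Cov[Z, R] = 276.21 + 421.2 + (-333.36) = 364.05.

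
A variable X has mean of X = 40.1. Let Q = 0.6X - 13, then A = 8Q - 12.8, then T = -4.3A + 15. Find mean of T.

mean of T = -310.424

mean of Q = 0.6·40.1 + (-13) = 11.06.
mean of A = 8·11.06 + (-12.8) = 75.68.
mean of T = (-4.3)·75.68 + 15 = -310.424.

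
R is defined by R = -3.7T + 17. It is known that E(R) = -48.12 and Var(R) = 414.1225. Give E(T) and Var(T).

E(T) = 17.6, Var(T) = 30.25

From R = -3.7T + 17: E(R) = a·E(T) + b, so E(T) = (E(R) − b)/a = (-48.12 − 17)/(-3.7) = 17.6.
Var(R) = a²·Var(T), so Var(T) = 414.1225/(-3.7)² = 30.25.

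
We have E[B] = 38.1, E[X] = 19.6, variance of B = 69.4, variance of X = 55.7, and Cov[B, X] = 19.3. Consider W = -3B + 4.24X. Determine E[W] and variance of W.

E[W] = (-3)·E[B] + 4.24·E[X] = (-3)·38.1 + 4.24·19.6 = -31.196.
variance of W = a²·variance of B + b²·variance of X + 2ab·Cov[B, X] with a = -3, b = 4.24.
= (-3)²·69.4 + 4.24²·55.7 + 2·(-3)·4.24·19.3
= 624.6 + 1001.35232 + (-490.992) = 1134.96032.

E[W] = -31.196, variance of W = 1134.96032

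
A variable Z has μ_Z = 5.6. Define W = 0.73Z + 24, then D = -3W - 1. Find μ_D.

μ_W = 0.73·5.6 + 24 = 28.088.
μ_D = (-3)·28.088 + (-1) = -85.264.

μ_D = -85.264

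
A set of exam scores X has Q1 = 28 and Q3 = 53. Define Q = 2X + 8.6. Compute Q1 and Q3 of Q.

Q1(Q) = 64.6, Q3(Q) = 114.6

a = 2 > 0: Q1(Q) = a·Q1(X)+b = 64.6, Q3(Q) = a·Q3(X)+b = 114.6.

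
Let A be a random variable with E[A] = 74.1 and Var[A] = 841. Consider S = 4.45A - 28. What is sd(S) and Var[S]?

sd(S) = 129.05, Var[S] = 16653.9025

S = 4.45A - 28 is linear with a = 4.45, b = -28.
sd(A) = √841 = 29.
sd(S) = |a|·sd(A) = |4.45|·29 = 129.05.
Var[S] = a²·Var[A] = 4.45²·841 = 16653.9025 (the additive constant -28 does not affect variance).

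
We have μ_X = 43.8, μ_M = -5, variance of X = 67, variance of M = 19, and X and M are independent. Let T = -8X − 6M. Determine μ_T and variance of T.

μ_T = -320.4, variance of T = 4972

μ_T = (-8)·μ_X + (-6)·μ_M = (-8)·43.8 + (-6)·(-5) = -320.4.
variance of T = a²·variance of X + b²·variance of M + 2ab·covariance of X and M with a = -8, b = -6.
Independence gives covariance of X and M = 0.
= (-8)²·67 + (-6)²·19 + 2·(-8)·(-6)·0
= 4288 + 684 + 0 = 4972.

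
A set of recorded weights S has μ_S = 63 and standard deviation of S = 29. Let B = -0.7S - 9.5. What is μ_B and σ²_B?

μ_B = -53.6, σ²_B = 412.09

B = -0.7S - 9.5 is linear with a = -0.7, b = -9.5.
μ_B = a·μ_S + b = (-0.7)·63 + (-9.5) = -53.6.
σ²_S = 29² = 841.
σ²_B = a²·σ²_S = (-0.7)²·841 = 412.09 (the additive constant -9.5 does not affect variance).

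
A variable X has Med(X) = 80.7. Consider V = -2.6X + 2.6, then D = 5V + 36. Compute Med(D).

Med(V) = (-2.6)·80.7 + 2.6 = -207.22.
Med(D) = 5·(-207.22) + 36 = -1000.1.

Med(D) = -1000.1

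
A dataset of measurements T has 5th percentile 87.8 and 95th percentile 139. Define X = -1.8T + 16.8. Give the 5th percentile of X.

Since a = -1.8 < 0 the transformation is decreasing, reversing order: the 5th percentile of X corresponds to the 95th percentile of T.
So P_{5}(X) = a·P_{95}(T) + b = (-1.8)·139 + 16.8 = -233.4.

5th percentile of X = -233.4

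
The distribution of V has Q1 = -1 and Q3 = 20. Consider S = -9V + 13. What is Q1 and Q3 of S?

a = -9 < 0 reverses order: Q1(S) comes from Q3(V), Q3(S) from Q1(V).
Q1(S) = (-9)·20 + 13 = -167; Q3(S) = (-9)·(-1) + 13 = 22.

Q1(S) = -167, Q3(S) = 22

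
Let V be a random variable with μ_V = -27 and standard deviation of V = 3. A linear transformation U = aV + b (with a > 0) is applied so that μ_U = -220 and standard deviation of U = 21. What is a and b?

standard deviation of U = a·standard deviation of V (a > 0), so a = 21/3 = 7.
μ_U = a·μ_V + b, so b = -220 − 7·(-27) = -31.

a = 7, b = -31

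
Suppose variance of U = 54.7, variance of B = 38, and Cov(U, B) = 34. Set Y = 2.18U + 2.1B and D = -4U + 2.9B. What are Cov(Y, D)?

Cov(Y, D) = -316.216

By bilinearity, Cov(Y, D) = ac·variance of U + bd·variance of B + (ad+bc)·Cov(U, B), with a=2.18, b=2.1, c=-4, d=2.9.
ac·variance of U = 2.18·(-4)·54.7 = -476.984
bd·variance of B = 2.1·2.9·38 = 231.42
(ad+bc)·Cov(U, B) = (-2.078)·34 = -70.652
Cov(Y, D) = -476.984 + 231.42 + (-70.652) = -316.216.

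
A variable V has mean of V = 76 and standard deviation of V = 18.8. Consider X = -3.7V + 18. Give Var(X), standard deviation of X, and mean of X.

Var(X) = 4838.5936, standard deviation of X = 69.56, mean of X = -263.2

X = -3.7V + 18 is linear with a = -3.7, b = 18.
Var(V) = 18.8² = 353.44.
Var(X) = a²·Var(V) = (-3.7)²·353.44 = 4838.5936 (the additive constant 18 does not affect variance).
standard deviation of X = |a|·standard deviation of V = |-3.7|·18.8 = 69.56.
mean of X = a·mean of V + b = (-3.7)·76 + 18 = -263.2.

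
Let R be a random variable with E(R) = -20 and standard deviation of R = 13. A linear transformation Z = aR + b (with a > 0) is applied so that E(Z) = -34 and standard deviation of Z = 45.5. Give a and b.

a = 3.5, b = 36

standard deviation of Z = a·standard deviation of R (a > 0), so a = 45.5/13 = 3.5.
E(Z) = a·E(R) + b, so b = -34 − 3.5·(-20) = 36.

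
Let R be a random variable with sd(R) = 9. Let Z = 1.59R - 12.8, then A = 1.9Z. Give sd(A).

sd(A) = 27.189

sd(Z) = |1.59|·9 = 14.31.
sd(A) = |1.9|·14.31 = 27.189.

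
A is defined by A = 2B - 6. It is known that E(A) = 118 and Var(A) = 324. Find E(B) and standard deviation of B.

From A = 2B - 6: E(A) = a·E(B) + b, so E(B) = (E(A) − b)/a = (118 − (-6))/2 = 62.
standard deviation of A = √324 = 18.
standard deviation of A = |a|·standard deviation of B, so standard deviation of B = 18/|2| = 9.

E(B) = 62, standard deviation of B = 9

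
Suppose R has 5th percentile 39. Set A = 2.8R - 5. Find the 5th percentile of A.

5th percentile of A = 104.2

Since a = 2.8 > 0 the transformation is increasing, so the 5th percentile of A = a·(P_{5} of R) + b = 2.8·39 + (-5) = 104.2.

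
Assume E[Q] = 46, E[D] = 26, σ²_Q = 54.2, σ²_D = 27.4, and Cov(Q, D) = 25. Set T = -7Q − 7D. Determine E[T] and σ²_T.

E[T] = (-7)·E[Q] + (-7)·E[D] = (-7)·46 + (-7)·26 = -504.
σ²_T = a²·σ²_Q + b²·σ²_D + 2ab·Cov(Q, D) with a = -7, b = -7.
= (-7)²·54.2 + (-7)²·27.4 + 2·(-7)·(-7)·25
= 2655.8 + 1342.6 + 2450 = 6448.4.

E[T] = -504, σ²_T = 6448.4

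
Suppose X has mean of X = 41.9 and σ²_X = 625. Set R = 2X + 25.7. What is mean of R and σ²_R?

R = 2X + 25.7 is linear with a = 2, b = 25.7.
mean of R = a·mean of X + b = 2·41.9 + 25.7 = 109.5.
σ²_R = a²·σ²_X = 2²·625 = 2500 (the additive constant 25.7 does not affect variance).

mean of R = 109.5, σ²_R = 2500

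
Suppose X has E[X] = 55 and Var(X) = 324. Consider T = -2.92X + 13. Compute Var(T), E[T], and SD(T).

T = -2.92X + 13 is linear with a = -2.92, b = 13.
Var(T) = a²·Var(X) = (-2.92)²·324 = 2762.5536 (the additive constant 13 does not affect variance).
E[T] = a·E[X] + b = (-2.92)·55 + 13 = -147.6.
SD(X) = √324 = 18.
SD(T) = |a|·SD(X) = |-2.92|·18 = 52.56.

Var(T) = 2762.5536, E[T] = -147.6, SD(T) = 52.56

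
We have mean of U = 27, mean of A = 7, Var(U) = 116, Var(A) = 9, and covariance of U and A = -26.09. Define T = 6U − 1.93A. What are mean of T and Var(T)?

mean of T = 148.49, Var(T) = 4813.7685

mean of T = 6·mean of U + (-1.93)·mean of A = 6·27 + (-1.93)·7 = 148.49.
Var(T) = a²·Var(U) + b²·Var(A) + 2ab·covariance of U and A with a = 6, b = -1.93.
= 6²·116 + (-1.93)²·9 + 2·6·(-1.93)·(-26.09)
= 4176 + 33.5241 + 604.2444 = 4813.7685.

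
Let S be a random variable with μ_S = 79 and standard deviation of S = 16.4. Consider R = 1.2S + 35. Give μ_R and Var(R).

μ_R = 129.8, Var(R) = 387.3024

R = 1.2S + 35 is linear with a = 1.2, b = 35.
μ_R = a·μ_S + b = 1.2·79 + 35 = 129.8.
Var(S) = 16.4² = 268.96.
Var(R) = a²·Var(S) = 1.2²·268.96 = 387.3024 (the additive constant 35 does not affect variance).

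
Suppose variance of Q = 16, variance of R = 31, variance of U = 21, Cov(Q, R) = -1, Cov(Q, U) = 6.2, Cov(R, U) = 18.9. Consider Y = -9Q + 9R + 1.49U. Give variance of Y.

variance of Y = 4356.2361

variance of Y = a²·variance of Q + b²·variance of R + c²·variance of U + 2ab·Cov(Q, R) + 2ac·Cov(Q, U) + 2bc·Cov(R, U), with a = -9, b = 9, c = 1.49.
= 1296 + 2511 + 46.6221 + 162 + (-166.284) + 506.898
= 4356.2361.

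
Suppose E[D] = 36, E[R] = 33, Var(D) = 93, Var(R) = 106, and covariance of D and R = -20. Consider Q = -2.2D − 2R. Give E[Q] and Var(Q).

E[Q] = (-2.2)·E[D] + (-2)·E[R] = (-2.2)·36 + (-2)·33 = -145.2.
Var(Q) = a²·Var(D) + b²·Var(R) + 2ab·covariance of D and R with a = -2.2, b = -2.
= (-2.2)²·93 + (-2)²·106 + 2·(-2.2)·(-2)·(-20)
= 450.12 + 424 + (-176) = 698.12.

E[Q] = -145.2, Var(Q) = 698.12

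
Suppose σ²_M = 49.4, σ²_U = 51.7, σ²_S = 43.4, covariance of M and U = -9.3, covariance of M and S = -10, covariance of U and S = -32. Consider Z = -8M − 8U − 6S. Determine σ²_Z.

σ²_Z = 2810.4

σ²_Z = a²·σ²_M + b²·σ²_U + c²·σ²_S + 2ab·covariance of M and U + 2ac·covariance of M and S + 2bc·covariance of U and S, with a = -8, b = -8, c = -6.
= 3161.6 + 3308.8 + 1562.4 + (-1190.4) + (-960) + (-3072)
= 2810.4.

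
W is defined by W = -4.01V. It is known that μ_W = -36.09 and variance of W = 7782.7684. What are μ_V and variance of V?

From W = -4.01V: μ_W = a·μ_V + b, so μ_V = (μ_W − b)/a = (-36.09 − 0)/(-4.01) = 9.
variance of W = a²·variance of V, so variance of V = 7782.7684/(-4.01)² = 484.

μ_V = 9, variance of V = 484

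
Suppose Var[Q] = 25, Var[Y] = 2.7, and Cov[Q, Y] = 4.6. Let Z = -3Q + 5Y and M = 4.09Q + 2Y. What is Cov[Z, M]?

By bilinearity, Cov[Z, M] = ac·Var[Q] + bd·Var[Y] + (ad+bc)·Cov[Q, Y], with a=-3, b=5, c=4.09, d=2.
ac·Var[Q] = (-3)·4.09·25 = -306.75
bd·Var[Y] = 5·2·2.7 = 27
(ad+bc)·Cov[Q, Y] = (14.45)·4.6 = 66.47
Cov[Z, M] = -306.75 + 27 + 66.47 = -213.28.

Cov[Z, M] = -213.28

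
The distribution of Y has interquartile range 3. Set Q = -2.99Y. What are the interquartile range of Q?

IQR(Q) = 8.97

Under Q = aY + b, IQR(Q) = |a|·IQR(Y) = |-2.99|·3 = 8.97 (shifts cancel; spread scales by |a|).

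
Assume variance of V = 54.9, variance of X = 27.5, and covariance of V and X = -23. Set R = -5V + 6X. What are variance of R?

variance of R = 3742.5

variance of R = a²·variance of V + b²·variance of X + 2ab·covariance of V and X with a = -5, b = 6.
= (-5)²·54.9 + 6²·27.5 + 2·(-5)·6·(-23)
= 1372.5 + 990 + 1380 = 3742.5.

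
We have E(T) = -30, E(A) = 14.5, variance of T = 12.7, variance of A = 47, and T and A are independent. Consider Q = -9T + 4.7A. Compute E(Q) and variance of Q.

E(Q) = 338.15, variance of Q = 2066.93

E(Q) = (-9)·E(T) + 4.7·E(A) = (-9)·(-30) + 4.7·14.5 = 338.15.
variance of Q = a²·variance of T + b²·variance of A + 2ab·covariance of T and A with a = -9, b = 4.7.
Independence gives covariance of T and A = 0.
= (-9)²·12.7 + 4.7²·47 + 2·(-9)·4.7·0
= 1028.7 + 1038.23 + 0 = 2066.93.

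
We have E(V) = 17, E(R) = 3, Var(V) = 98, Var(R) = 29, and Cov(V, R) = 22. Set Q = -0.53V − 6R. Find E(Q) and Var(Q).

E(Q) = -27.01, Var(Q) = 1211.4482

E(Q) = (-0.53)·E(V) + (-6)·E(R) = (-0.53)·17 + (-6)·3 = -27.01.
Var(Q) = a²·Var(V) + b²·Var(R) + 2ab·Cov(V, R) with a = -0.53, b = -6.
= (-0.53)²·98 + (-6)²·29 + 2·(-0.53)·(-6)·22
= 27.5282 + 1044 + 139.92 = 1211.4482.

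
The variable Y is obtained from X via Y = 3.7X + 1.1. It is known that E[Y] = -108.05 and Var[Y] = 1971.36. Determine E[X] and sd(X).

From Y = 3.7X + 1.1: E[Y] = a·E[X] + b, so E[X] = (E[Y] − b)/a = (-108.05 − 1.1)/3.7 = -29.5.
sd(Y) = √1971.36 = 44.4.
sd(Y) = |a|·sd(X), so sd(X) = 44.4/|3.7| = 12.

E[X] = -29.5, sd(X) = 12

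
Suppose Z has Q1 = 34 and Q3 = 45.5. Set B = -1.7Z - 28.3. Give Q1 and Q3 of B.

a = -1.7 < 0 reverses order: Q1(B) comes from Q3(Z), Q3(B) from Q1(Z).
Q1(B) = (-1.7)·45.5 + (-28.3) = -105.65; Q3(B) = (-1.7)·34 + (-28.3) = -86.1.

Q1(B) = -105.65, Q3(B) = -86.1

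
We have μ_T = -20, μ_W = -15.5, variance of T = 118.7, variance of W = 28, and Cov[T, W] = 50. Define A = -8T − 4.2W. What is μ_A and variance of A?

μ_A = (-8)·μ_T + (-4.2)·μ_W = (-8)·(-20) + (-4.2)·(-15.5) = 225.1.
variance of A = a²·variance of T + b²·variance of W + 2ab·Cov[T, W] with a = -8, b = -4.2.
= (-8)²·118.7 + (-4.2)²·28 + 2·(-8)·(-4.2)·50
= 7596.8 + 493.92 + 3360 = 11450.72.

μ_A = 225.1, variance of A = 11450.72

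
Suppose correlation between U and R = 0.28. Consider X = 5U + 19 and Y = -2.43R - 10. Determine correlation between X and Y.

Linear rescalings preserve |correlation|; the slopes 5 and -2.43 have opposite signs, so the correlation flips sign: correlation between X and Y = −correlation between U and R = -0.28.

correlation between X and Y = -0.28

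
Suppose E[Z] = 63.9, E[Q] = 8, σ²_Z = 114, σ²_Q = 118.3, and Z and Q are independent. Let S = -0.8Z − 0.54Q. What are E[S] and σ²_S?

E[S] = (-0.8)·E[Z] + (-0.54)·E[Q] = (-0.8)·63.9 + (-0.54)·8 = -55.44.
σ²_S = a²·σ²_Z + b²·σ²_Q + 2ab·Cov(Z, Q) with a = -0.8, b = -0.54.
Independence gives Cov(Z, Q) = 0.
= (-0.8)²·114 + (-0.54)²·118.3 + 2·(-0.8)·(-0.54)·0
= 72.96 + 34.49628 + 0 = 107.45628.

E[S] = -55.44, σ²_S = 107.45628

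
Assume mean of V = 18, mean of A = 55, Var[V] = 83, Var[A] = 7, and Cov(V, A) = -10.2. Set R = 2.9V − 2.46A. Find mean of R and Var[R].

mean of R = -83.1, Var[R] = 885.9248

mean of R = 2.9·mean of V + (-2.46)·mean of A = 2.9·18 + (-2.46)·55 = -83.1.
Var[R] = a²·Var[V] + b²·Var[A] + 2ab·Cov(V, A) with a = 2.9, b = -2.46.
= 2.9²·83 + (-2.46)²·7 + 2·2.9·(-2.46)·(-10.2)
= 698.03 + 42.3612 + 145.5336 = 885.9248.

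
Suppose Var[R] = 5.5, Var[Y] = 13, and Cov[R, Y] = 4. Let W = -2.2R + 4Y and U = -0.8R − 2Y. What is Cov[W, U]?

Cov[W, U] = -89.52

By bilinearity, Cov[W, U] = ac·Var[R] + bd·Var[Y] + (ad+bc)·Cov[R, Y], with a=-2.2, b=4, c=-0.8, d=-2.
ac·Var[R] = (-2.2)·(-0.8)·5.5 = 9.68
bd·Var[Y] = 4·(-2)·13 = -104
(ad+bc)·Cov[R, Y] = (1.2)·4 = 4.8
Cov[W, U] = 9.68 + (-104) + 4.8 = -89.52.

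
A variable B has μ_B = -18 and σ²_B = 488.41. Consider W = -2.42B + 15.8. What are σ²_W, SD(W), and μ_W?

W = -2.42B + 15.8 is linear with a = -2.42, b = 15.8.
σ²_W = a²·σ²_B = (-2.42)²·488.41 = 2860.324324 (the additive constant 15.8 does not affect variance).
SD(B) = √488.41 = 22.1.
SD(W) = |a|·SD(B) = |-2.42|·22.1 = 53.482.
μ_W = a·μ_B + b = (-2.42)·(-18) + 15.8 = 59.36.

σ²_W = 2860.324324, SD(W) = 53.482, μ_W = 59.36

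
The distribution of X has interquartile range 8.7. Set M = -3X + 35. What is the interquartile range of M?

Under M = aX + b, IQR(M) = |a|·IQR(X) = |-3|·8.7 = 26.1 (shifts cancel; spread scales by |a|).

IQR(M) = 26.1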